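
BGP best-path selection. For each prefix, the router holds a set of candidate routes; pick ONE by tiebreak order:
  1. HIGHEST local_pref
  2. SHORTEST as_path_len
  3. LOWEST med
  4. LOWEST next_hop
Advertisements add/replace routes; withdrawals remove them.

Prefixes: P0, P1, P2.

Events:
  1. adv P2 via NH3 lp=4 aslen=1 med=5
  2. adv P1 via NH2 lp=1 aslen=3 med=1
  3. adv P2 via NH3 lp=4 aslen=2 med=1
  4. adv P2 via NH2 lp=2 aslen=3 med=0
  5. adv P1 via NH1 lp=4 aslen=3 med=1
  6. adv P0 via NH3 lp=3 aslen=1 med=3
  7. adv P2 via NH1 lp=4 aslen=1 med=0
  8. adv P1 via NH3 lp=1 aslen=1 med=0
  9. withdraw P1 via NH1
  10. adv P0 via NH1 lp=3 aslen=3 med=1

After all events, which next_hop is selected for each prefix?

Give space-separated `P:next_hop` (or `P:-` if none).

Answer: P0:NH3 P1:NH3 P2:NH1

Derivation:
Op 1: best P0=- P1=- P2=NH3
Op 2: best P0=- P1=NH2 P2=NH3
Op 3: best P0=- P1=NH2 P2=NH3
Op 4: best P0=- P1=NH2 P2=NH3
Op 5: best P0=- P1=NH1 P2=NH3
Op 6: best P0=NH3 P1=NH1 P2=NH3
Op 7: best P0=NH3 P1=NH1 P2=NH1
Op 8: best P0=NH3 P1=NH1 P2=NH1
Op 9: best P0=NH3 P1=NH3 P2=NH1
Op 10: best P0=NH3 P1=NH3 P2=NH1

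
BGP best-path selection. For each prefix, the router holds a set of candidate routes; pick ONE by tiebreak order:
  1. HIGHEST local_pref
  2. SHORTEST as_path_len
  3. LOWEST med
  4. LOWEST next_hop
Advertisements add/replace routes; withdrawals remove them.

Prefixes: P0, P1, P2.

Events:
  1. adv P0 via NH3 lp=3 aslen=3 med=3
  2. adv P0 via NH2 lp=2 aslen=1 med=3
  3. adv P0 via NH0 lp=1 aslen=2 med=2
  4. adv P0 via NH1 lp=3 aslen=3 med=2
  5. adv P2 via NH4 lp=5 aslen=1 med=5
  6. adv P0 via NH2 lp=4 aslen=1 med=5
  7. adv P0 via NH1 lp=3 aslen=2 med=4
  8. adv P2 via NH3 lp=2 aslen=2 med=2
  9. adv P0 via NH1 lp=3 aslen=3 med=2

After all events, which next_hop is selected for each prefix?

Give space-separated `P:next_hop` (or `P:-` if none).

Answer: P0:NH2 P1:- P2:NH4

Derivation:
Op 1: best P0=NH3 P1=- P2=-
Op 2: best P0=NH3 P1=- P2=-
Op 3: best P0=NH3 P1=- P2=-
Op 4: best P0=NH1 P1=- P2=-
Op 5: best P0=NH1 P1=- P2=NH4
Op 6: best P0=NH2 P1=- P2=NH4
Op 7: best P0=NH2 P1=- P2=NH4
Op 8: best P0=NH2 P1=- P2=NH4
Op 9: best P0=NH2 P1=- P2=NH4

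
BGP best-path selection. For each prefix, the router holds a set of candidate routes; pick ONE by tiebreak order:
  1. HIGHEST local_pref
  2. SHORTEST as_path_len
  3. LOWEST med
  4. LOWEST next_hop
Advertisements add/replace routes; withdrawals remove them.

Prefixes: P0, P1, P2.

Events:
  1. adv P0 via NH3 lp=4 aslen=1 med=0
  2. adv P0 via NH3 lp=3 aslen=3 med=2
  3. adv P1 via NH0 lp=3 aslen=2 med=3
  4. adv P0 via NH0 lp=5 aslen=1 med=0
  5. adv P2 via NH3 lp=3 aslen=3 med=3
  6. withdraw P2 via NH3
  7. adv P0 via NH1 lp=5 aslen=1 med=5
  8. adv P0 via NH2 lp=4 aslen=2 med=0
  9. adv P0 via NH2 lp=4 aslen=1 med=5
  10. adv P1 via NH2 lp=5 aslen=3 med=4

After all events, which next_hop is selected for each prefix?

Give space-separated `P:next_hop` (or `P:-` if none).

Answer: P0:NH0 P1:NH2 P2:-

Derivation:
Op 1: best P0=NH3 P1=- P2=-
Op 2: best P0=NH3 P1=- P2=-
Op 3: best P0=NH3 P1=NH0 P2=-
Op 4: best P0=NH0 P1=NH0 P2=-
Op 5: best P0=NH0 P1=NH0 P2=NH3
Op 6: best P0=NH0 P1=NH0 P2=-
Op 7: best P0=NH0 P1=NH0 P2=-
Op 8: best P0=NH0 P1=NH0 P2=-
Op 9: best P0=NH0 P1=NH0 P2=-
Op 10: best P0=NH0 P1=NH2 P2=-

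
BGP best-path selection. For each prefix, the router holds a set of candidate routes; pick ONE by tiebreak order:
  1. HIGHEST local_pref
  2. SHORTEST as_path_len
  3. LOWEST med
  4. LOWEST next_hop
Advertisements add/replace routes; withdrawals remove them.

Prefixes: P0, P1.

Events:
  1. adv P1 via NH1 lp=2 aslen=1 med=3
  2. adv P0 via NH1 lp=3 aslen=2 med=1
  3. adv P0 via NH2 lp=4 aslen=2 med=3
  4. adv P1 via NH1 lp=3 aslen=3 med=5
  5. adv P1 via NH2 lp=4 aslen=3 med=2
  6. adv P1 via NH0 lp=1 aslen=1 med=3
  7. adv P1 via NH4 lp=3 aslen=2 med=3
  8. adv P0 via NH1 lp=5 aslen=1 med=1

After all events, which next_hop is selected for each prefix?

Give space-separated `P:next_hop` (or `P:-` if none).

Op 1: best P0=- P1=NH1
Op 2: best P0=NH1 P1=NH1
Op 3: best P0=NH2 P1=NH1
Op 4: best P0=NH2 P1=NH1
Op 5: best P0=NH2 P1=NH2
Op 6: best P0=NH2 P1=NH2
Op 7: best P0=NH2 P1=NH2
Op 8: best P0=NH1 P1=NH2

Answer: P0:NH1 P1:NH2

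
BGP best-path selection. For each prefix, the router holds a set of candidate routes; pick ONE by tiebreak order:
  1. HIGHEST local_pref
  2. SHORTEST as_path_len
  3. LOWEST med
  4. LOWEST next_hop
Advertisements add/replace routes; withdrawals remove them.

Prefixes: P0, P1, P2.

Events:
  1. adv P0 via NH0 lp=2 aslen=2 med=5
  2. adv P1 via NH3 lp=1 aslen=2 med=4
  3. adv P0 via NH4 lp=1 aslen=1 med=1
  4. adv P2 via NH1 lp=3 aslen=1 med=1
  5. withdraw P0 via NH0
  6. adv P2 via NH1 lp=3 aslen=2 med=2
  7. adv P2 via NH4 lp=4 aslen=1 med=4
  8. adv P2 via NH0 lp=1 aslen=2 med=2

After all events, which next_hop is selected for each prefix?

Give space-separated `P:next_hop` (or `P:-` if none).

Answer: P0:NH4 P1:NH3 P2:NH4

Derivation:
Op 1: best P0=NH0 P1=- P2=-
Op 2: best P0=NH0 P1=NH3 P2=-
Op 3: best P0=NH0 P1=NH3 P2=-
Op 4: best P0=NH0 P1=NH3 P2=NH1
Op 5: best P0=NH4 P1=NH3 P2=NH1
Op 6: best P0=NH4 P1=NH3 P2=NH1
Op 7: best P0=NH4 P1=NH3 P2=NH4
Op 8: best P0=NH4 P1=NH3 P2=NH4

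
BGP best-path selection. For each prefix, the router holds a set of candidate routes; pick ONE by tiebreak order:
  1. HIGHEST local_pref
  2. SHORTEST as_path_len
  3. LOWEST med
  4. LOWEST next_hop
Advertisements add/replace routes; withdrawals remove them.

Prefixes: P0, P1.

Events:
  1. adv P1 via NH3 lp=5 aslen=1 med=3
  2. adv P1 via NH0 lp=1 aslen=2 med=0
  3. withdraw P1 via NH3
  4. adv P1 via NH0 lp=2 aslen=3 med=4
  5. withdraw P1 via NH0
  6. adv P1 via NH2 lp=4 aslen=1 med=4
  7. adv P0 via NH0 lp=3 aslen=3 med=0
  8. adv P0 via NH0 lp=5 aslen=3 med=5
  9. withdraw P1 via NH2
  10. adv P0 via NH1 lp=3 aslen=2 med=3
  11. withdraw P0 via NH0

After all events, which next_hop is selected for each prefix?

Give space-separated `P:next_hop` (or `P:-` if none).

Op 1: best P0=- P1=NH3
Op 2: best P0=- P1=NH3
Op 3: best P0=- P1=NH0
Op 4: best P0=- P1=NH0
Op 5: best P0=- P1=-
Op 6: best P0=- P1=NH2
Op 7: best P0=NH0 P1=NH2
Op 8: best P0=NH0 P1=NH2
Op 9: best P0=NH0 P1=-
Op 10: best P0=NH0 P1=-
Op 11: best P0=NH1 P1=-

Answer: P0:NH1 P1:-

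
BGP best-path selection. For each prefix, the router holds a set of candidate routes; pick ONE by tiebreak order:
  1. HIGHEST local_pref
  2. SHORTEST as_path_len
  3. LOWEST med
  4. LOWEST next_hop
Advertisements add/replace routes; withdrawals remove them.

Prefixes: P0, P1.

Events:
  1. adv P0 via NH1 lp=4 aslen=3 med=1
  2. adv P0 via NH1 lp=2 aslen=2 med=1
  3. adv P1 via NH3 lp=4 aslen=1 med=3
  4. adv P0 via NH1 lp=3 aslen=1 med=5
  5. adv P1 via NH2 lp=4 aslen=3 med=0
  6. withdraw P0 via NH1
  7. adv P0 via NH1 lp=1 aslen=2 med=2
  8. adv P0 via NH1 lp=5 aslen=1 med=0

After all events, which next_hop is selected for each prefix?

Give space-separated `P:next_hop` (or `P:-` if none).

Op 1: best P0=NH1 P1=-
Op 2: best P0=NH1 P1=-
Op 3: best P0=NH1 P1=NH3
Op 4: best P0=NH1 P1=NH3
Op 5: best P0=NH1 P1=NH3
Op 6: best P0=- P1=NH3
Op 7: best P0=NH1 P1=NH3
Op 8: best P0=NH1 P1=NH3

Answer: P0:NH1 P1:NH3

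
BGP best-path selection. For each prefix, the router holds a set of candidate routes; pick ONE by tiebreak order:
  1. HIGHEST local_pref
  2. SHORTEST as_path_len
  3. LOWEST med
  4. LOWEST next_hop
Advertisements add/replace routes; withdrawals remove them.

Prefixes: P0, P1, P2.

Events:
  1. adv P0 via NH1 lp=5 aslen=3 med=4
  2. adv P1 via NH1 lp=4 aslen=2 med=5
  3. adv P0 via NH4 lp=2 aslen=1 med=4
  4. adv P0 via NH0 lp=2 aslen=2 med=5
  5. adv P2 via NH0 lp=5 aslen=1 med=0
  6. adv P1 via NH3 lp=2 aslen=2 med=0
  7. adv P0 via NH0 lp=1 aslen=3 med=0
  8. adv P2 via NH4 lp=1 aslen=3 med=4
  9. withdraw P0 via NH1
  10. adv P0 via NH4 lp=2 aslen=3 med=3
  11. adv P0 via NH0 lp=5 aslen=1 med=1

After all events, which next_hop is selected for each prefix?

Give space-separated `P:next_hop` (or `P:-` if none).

Op 1: best P0=NH1 P1=- P2=-
Op 2: best P0=NH1 P1=NH1 P2=-
Op 3: best P0=NH1 P1=NH1 P2=-
Op 4: best P0=NH1 P1=NH1 P2=-
Op 5: best P0=NH1 P1=NH1 P2=NH0
Op 6: best P0=NH1 P1=NH1 P2=NH0
Op 7: best P0=NH1 P1=NH1 P2=NH0
Op 8: best P0=NH1 P1=NH1 P2=NH0
Op 9: best P0=NH4 P1=NH1 P2=NH0
Op 10: best P0=NH4 P1=NH1 P2=NH0
Op 11: best P0=NH0 P1=NH1 P2=NH0

Answer: P0:NH0 P1:NH1 P2:NH0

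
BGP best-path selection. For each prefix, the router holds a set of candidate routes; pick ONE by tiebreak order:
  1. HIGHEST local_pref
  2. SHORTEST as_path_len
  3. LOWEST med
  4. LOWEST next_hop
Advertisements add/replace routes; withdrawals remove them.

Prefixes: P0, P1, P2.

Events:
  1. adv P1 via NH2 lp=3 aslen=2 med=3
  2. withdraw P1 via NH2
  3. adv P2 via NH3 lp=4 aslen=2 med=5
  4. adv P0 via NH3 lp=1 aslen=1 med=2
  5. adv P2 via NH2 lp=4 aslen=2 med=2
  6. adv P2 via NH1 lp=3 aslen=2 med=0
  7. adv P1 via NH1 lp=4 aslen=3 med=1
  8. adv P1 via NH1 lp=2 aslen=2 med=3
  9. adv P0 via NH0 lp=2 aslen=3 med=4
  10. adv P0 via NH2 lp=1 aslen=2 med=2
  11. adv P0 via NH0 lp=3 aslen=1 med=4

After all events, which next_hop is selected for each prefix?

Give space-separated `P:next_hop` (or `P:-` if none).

Op 1: best P0=- P1=NH2 P2=-
Op 2: best P0=- P1=- P2=-
Op 3: best P0=- P1=- P2=NH3
Op 4: best P0=NH3 P1=- P2=NH3
Op 5: best P0=NH3 P1=- P2=NH2
Op 6: best P0=NH3 P1=- P2=NH2
Op 7: best P0=NH3 P1=NH1 P2=NH2
Op 8: best P0=NH3 P1=NH1 P2=NH2
Op 9: best P0=NH0 P1=NH1 P2=NH2
Op 10: best P0=NH0 P1=NH1 P2=NH2
Op 11: best P0=NH0 P1=NH1 P2=NH2

Answer: P0:NH0 P1:NH1 P2:NH2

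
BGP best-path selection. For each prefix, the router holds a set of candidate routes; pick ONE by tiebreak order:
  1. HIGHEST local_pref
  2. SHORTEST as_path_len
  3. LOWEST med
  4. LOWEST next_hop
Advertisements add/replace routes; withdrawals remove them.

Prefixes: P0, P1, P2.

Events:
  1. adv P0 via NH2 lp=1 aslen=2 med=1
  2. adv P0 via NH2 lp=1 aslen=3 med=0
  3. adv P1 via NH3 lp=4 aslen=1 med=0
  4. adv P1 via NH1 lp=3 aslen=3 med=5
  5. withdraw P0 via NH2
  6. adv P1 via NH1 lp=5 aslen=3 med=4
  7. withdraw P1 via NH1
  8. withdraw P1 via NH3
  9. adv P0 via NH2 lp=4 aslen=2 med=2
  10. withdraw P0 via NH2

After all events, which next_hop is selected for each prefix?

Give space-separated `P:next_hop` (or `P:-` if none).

Op 1: best P0=NH2 P1=- P2=-
Op 2: best P0=NH2 P1=- P2=-
Op 3: best P0=NH2 P1=NH3 P2=-
Op 4: best P0=NH2 P1=NH3 P2=-
Op 5: best P0=- P1=NH3 P2=-
Op 6: best P0=- P1=NH1 P2=-
Op 7: best P0=- P1=NH3 P2=-
Op 8: best P0=- P1=- P2=-
Op 9: best P0=NH2 P1=- P2=-
Op 10: best P0=- P1=- P2=-

Answer: P0:- P1:- P2:-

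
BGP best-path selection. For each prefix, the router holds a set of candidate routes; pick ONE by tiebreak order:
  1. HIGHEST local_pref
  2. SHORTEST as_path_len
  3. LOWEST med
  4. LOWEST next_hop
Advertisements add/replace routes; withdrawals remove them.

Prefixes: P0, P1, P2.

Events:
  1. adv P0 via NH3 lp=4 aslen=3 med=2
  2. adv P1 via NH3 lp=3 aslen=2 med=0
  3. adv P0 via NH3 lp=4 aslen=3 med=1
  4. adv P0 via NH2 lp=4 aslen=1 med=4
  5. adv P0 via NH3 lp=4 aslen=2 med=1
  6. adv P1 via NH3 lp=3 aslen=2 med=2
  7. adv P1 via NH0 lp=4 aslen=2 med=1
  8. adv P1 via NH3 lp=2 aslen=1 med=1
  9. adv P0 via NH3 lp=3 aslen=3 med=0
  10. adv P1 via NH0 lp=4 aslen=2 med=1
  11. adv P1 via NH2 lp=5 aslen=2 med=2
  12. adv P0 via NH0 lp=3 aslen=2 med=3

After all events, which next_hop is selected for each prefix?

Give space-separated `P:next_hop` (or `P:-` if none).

Op 1: best P0=NH3 P1=- P2=-
Op 2: best P0=NH3 P1=NH3 P2=-
Op 3: best P0=NH3 P1=NH3 P2=-
Op 4: best P0=NH2 P1=NH3 P2=-
Op 5: best P0=NH2 P1=NH3 P2=-
Op 6: best P0=NH2 P1=NH3 P2=-
Op 7: best P0=NH2 P1=NH0 P2=-
Op 8: best P0=NH2 P1=NH0 P2=-
Op 9: best P0=NH2 P1=NH0 P2=-
Op 10: best P0=NH2 P1=NH0 P2=-
Op 11: best P0=NH2 P1=NH2 P2=-
Op 12: best P0=NH2 P1=NH2 P2=-

Answer: P0:NH2 P1:NH2 P2:-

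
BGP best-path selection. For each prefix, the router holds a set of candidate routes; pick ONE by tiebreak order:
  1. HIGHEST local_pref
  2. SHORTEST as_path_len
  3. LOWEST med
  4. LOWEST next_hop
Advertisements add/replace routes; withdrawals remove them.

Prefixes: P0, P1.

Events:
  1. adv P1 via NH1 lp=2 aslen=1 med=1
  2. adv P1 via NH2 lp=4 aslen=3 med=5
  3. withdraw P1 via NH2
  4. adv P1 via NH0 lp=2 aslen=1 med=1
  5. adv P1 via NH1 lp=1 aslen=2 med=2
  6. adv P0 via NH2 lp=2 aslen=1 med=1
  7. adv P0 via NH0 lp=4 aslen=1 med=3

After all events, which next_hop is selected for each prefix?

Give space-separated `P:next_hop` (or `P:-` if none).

Op 1: best P0=- P1=NH1
Op 2: best P0=- P1=NH2
Op 3: best P0=- P1=NH1
Op 4: best P0=- P1=NH0
Op 5: best P0=- P1=NH0
Op 6: best P0=NH2 P1=NH0
Op 7: best P0=NH0 P1=NH0

Answer: P0:NH0 P1:NH0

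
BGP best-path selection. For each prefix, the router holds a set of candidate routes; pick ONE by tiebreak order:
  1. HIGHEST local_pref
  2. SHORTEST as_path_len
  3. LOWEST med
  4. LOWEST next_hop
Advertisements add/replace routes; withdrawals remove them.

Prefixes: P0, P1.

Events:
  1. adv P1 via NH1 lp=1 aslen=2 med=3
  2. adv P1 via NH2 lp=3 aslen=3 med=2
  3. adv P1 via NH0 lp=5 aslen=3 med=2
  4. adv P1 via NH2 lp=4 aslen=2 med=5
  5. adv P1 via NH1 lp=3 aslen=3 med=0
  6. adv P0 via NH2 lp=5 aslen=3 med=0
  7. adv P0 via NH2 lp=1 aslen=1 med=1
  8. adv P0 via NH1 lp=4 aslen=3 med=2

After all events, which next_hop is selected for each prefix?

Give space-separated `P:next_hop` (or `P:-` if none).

Op 1: best P0=- P1=NH1
Op 2: best P0=- P1=NH2
Op 3: best P0=- P1=NH0
Op 4: best P0=- P1=NH0
Op 5: best P0=- P1=NH0
Op 6: best P0=NH2 P1=NH0
Op 7: best P0=NH2 P1=NH0
Op 8: best P0=NH1 P1=NH0

Answer: P0:NH1 P1:NH0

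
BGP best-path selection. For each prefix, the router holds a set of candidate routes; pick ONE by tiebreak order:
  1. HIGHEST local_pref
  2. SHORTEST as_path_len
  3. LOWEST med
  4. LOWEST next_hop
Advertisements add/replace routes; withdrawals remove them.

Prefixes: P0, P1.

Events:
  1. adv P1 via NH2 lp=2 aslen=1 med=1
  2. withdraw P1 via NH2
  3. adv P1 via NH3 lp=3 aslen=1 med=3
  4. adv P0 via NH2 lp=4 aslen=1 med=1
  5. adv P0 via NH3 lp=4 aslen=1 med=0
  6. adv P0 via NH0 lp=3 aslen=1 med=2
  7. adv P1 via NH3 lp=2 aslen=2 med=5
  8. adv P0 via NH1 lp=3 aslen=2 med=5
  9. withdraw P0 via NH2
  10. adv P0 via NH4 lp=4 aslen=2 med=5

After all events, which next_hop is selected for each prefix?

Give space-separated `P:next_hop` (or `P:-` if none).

Op 1: best P0=- P1=NH2
Op 2: best P0=- P1=-
Op 3: best P0=- P1=NH3
Op 4: best P0=NH2 P1=NH3
Op 5: best P0=NH3 P1=NH3
Op 6: best P0=NH3 P1=NH3
Op 7: best P0=NH3 P1=NH3
Op 8: best P0=NH3 P1=NH3
Op 9: best P0=NH3 P1=NH3
Op 10: best P0=NH3 P1=NH3

Answer: P0:NH3 P1:NH3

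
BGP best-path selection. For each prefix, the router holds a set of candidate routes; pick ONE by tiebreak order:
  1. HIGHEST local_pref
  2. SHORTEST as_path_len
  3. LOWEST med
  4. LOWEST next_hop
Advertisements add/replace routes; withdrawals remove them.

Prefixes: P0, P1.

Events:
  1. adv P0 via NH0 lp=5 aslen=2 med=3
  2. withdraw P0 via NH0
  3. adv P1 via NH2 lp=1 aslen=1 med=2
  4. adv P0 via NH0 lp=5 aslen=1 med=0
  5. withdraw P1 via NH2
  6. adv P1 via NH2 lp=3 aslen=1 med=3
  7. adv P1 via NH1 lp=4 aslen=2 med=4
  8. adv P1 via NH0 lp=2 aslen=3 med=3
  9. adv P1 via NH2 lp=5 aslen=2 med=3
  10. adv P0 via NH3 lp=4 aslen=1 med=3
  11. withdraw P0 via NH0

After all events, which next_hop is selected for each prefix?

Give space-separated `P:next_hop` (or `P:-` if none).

Answer: P0:NH3 P1:NH2

Derivation:
Op 1: best P0=NH0 P1=-
Op 2: best P0=- P1=-
Op 3: best P0=- P1=NH2
Op 4: best P0=NH0 P1=NH2
Op 5: best P0=NH0 P1=-
Op 6: best P0=NH0 P1=NH2
Op 7: best P0=NH0 P1=NH1
Op 8: best P0=NH0 P1=NH1
Op 9: best P0=NH0 P1=NH2
Op 10: best P0=NH0 P1=NH2
Op 11: best P0=NH3 P1=NH2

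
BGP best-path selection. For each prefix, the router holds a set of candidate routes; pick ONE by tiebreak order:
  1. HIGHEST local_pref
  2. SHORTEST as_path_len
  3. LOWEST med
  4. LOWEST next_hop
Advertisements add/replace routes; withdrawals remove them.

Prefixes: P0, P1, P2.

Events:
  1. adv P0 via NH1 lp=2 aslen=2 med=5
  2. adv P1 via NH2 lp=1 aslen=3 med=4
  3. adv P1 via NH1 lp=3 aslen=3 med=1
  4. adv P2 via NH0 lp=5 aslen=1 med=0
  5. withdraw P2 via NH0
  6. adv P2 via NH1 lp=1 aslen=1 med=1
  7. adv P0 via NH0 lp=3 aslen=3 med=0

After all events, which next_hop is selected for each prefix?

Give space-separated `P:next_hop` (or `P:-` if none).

Answer: P0:NH0 P1:NH1 P2:NH1

Derivation:
Op 1: best P0=NH1 P1=- P2=-
Op 2: best P0=NH1 P1=NH2 P2=-
Op 3: best P0=NH1 P1=NH1 P2=-
Op 4: best P0=NH1 P1=NH1 P2=NH0
Op 5: best P0=NH1 P1=NH1 P2=-
Op 6: best P0=NH1 P1=NH1 P2=NH1
Op 7: best P0=NH0 P1=NH1 P2=NH1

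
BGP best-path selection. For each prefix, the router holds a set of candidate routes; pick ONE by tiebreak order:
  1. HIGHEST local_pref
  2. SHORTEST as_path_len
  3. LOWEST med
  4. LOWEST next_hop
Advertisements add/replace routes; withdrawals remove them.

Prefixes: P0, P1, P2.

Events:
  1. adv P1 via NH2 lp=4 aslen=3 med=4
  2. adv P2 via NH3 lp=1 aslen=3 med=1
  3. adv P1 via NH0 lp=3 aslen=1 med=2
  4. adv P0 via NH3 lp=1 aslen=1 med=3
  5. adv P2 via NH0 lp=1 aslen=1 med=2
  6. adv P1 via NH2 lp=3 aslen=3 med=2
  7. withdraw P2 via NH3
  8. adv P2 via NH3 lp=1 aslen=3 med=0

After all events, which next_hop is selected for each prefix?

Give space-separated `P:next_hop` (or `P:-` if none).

Op 1: best P0=- P1=NH2 P2=-
Op 2: best P0=- P1=NH2 P2=NH3
Op 3: best P0=- P1=NH2 P2=NH3
Op 4: best P0=NH3 P1=NH2 P2=NH3
Op 5: best P0=NH3 P1=NH2 P2=NH0
Op 6: best P0=NH3 P1=NH0 P2=NH0
Op 7: best P0=NH3 P1=NH0 P2=NH0
Op 8: best P0=NH3 P1=NH0 P2=NH0

Answer: P0:NH3 P1:NH0 P2:NH0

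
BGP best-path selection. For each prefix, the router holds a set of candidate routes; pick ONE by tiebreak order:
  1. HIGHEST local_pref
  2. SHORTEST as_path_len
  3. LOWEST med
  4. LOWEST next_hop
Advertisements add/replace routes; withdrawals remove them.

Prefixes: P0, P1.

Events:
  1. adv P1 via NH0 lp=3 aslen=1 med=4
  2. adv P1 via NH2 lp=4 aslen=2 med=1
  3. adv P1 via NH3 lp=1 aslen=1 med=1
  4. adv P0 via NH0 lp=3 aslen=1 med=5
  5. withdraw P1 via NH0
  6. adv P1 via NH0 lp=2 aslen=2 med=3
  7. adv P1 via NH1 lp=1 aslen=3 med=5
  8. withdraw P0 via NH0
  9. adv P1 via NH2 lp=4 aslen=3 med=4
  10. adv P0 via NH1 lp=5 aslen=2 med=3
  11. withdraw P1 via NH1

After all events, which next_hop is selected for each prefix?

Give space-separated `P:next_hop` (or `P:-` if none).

Answer: P0:NH1 P1:NH2

Derivation:
Op 1: best P0=- P1=NH0
Op 2: best P0=- P1=NH2
Op 3: best P0=- P1=NH2
Op 4: best P0=NH0 P1=NH2
Op 5: best P0=NH0 P1=NH2
Op 6: best P0=NH0 P1=NH2
Op 7: best P0=NH0 P1=NH2
Op 8: best P0=- P1=NH2
Op 9: best P0=- P1=NH2
Op 10: best P0=NH1 P1=NH2
Op 11: best P0=NH1 P1=NH2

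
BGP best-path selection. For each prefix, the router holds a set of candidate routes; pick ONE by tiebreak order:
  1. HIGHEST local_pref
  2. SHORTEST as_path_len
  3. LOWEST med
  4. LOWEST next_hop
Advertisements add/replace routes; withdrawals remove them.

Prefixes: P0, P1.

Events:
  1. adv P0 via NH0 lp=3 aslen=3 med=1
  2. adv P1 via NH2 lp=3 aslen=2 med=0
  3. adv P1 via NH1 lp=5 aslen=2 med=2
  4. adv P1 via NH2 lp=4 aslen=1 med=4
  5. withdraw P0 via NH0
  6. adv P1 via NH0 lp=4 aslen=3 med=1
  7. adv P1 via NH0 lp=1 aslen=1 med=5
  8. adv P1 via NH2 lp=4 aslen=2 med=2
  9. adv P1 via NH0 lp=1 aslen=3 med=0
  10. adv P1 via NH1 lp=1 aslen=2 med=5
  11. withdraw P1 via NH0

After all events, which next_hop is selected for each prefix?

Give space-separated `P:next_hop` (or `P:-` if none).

Answer: P0:- P1:NH2

Derivation:
Op 1: best P0=NH0 P1=-
Op 2: best P0=NH0 P1=NH2
Op 3: best P0=NH0 P1=NH1
Op 4: best P0=NH0 P1=NH1
Op 5: best P0=- P1=NH1
Op 6: best P0=- P1=NH1
Op 7: best P0=- P1=NH1
Op 8: best P0=- P1=NH1
Op 9: best P0=- P1=NH1
Op 10: best P0=- P1=NH2
Op 11: best P0=- P1=NH2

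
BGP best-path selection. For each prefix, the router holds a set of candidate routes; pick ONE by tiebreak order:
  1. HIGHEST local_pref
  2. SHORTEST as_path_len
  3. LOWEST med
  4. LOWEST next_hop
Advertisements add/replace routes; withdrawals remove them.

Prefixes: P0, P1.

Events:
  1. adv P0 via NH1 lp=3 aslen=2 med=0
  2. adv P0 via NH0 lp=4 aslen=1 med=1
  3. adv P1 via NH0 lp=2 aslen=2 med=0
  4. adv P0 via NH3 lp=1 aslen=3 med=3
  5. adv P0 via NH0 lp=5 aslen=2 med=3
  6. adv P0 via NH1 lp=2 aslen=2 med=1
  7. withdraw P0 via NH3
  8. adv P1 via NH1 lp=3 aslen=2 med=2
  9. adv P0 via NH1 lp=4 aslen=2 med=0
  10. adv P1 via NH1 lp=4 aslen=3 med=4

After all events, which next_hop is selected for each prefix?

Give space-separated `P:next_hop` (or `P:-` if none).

Answer: P0:NH0 P1:NH1

Derivation:
Op 1: best P0=NH1 P1=-
Op 2: best P0=NH0 P1=-
Op 3: best P0=NH0 P1=NH0
Op 4: best P0=NH0 P1=NH0
Op 5: best P0=NH0 P1=NH0
Op 6: best P0=NH0 P1=NH0
Op 7: best P0=NH0 P1=NH0
Op 8: best P0=NH0 P1=NH1
Op 9: best P0=NH0 P1=NH1
Op 10: best P0=NH0 P1=NH1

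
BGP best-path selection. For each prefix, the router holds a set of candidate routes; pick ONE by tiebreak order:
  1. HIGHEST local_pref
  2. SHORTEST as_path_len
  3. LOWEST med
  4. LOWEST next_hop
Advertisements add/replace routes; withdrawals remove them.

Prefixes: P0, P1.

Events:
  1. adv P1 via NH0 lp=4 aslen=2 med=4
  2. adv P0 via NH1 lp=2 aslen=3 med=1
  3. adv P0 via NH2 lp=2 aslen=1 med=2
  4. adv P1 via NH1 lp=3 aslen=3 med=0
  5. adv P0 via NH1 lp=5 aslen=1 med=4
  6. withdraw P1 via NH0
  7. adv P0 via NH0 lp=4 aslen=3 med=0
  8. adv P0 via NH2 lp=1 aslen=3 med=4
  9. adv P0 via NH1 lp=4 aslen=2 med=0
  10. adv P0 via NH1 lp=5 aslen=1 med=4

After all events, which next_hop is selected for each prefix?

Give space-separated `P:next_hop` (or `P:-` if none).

Op 1: best P0=- P1=NH0
Op 2: best P0=NH1 P1=NH0
Op 3: best P0=NH2 P1=NH0
Op 4: best P0=NH2 P1=NH0
Op 5: best P0=NH1 P1=NH0
Op 6: best P0=NH1 P1=NH1
Op 7: best P0=NH1 P1=NH1
Op 8: best P0=NH1 P1=NH1
Op 9: best P0=NH1 P1=NH1
Op 10: best P0=NH1 P1=NH1

Answer: P0:NH1 P1:NH1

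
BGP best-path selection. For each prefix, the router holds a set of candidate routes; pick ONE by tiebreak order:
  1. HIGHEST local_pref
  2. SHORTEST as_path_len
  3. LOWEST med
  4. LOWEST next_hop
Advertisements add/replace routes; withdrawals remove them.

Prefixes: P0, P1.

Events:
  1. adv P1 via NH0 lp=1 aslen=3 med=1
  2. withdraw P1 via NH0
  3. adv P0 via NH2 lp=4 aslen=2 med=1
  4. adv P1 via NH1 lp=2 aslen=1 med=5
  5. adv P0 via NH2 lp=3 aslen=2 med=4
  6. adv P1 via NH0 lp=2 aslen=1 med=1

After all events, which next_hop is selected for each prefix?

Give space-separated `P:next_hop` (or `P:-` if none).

Answer: P0:NH2 P1:NH0

Derivation:
Op 1: best P0=- P1=NH0
Op 2: best P0=- P1=-
Op 3: best P0=NH2 P1=-
Op 4: best P0=NH2 P1=NH1
Op 5: best P0=NH2 P1=NH1
Op 6: best P0=NH2 P1=NH0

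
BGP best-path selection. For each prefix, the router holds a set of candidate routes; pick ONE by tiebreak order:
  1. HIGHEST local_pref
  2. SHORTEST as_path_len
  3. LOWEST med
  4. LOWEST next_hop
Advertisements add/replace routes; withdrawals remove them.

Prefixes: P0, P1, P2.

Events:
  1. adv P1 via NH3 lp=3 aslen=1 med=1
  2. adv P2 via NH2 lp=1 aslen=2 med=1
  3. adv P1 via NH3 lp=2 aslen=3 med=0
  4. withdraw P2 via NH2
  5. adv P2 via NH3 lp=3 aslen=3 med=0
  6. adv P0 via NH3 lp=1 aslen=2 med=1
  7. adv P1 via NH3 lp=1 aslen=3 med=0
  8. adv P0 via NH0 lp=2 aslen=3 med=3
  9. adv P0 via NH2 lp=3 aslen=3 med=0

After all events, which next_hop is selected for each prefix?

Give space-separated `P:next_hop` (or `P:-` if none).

Op 1: best P0=- P1=NH3 P2=-
Op 2: best P0=- P1=NH3 P2=NH2
Op 3: best P0=- P1=NH3 P2=NH2
Op 4: best P0=- P1=NH3 P2=-
Op 5: best P0=- P1=NH3 P2=NH3
Op 6: best P0=NH3 P1=NH3 P2=NH3
Op 7: best P0=NH3 P1=NH3 P2=NH3
Op 8: best P0=NH0 P1=NH3 P2=NH3
Op 9: best P0=NH2 P1=NH3 P2=NH3

Answer: P0:NH2 P1:NH3 P2:NH3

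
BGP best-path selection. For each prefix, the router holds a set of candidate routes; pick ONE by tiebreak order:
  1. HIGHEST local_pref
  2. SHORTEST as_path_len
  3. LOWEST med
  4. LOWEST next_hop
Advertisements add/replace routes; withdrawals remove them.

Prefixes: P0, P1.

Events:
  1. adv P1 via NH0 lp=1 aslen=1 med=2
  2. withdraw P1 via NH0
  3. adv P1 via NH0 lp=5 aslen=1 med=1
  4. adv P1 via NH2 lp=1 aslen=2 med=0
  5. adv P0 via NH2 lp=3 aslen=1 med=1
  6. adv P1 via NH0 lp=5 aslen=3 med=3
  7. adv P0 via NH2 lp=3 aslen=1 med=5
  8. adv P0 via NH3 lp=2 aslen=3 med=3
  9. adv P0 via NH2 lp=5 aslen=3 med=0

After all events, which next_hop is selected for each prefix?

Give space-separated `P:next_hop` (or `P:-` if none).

Op 1: best P0=- P1=NH0
Op 2: best P0=- P1=-
Op 3: best P0=- P1=NH0
Op 4: best P0=- P1=NH0
Op 5: best P0=NH2 P1=NH0
Op 6: best P0=NH2 P1=NH0
Op 7: best P0=NH2 P1=NH0
Op 8: best P0=NH2 P1=NH0
Op 9: best P0=NH2 P1=NH0

Answer: P0:NH2 P1:NH0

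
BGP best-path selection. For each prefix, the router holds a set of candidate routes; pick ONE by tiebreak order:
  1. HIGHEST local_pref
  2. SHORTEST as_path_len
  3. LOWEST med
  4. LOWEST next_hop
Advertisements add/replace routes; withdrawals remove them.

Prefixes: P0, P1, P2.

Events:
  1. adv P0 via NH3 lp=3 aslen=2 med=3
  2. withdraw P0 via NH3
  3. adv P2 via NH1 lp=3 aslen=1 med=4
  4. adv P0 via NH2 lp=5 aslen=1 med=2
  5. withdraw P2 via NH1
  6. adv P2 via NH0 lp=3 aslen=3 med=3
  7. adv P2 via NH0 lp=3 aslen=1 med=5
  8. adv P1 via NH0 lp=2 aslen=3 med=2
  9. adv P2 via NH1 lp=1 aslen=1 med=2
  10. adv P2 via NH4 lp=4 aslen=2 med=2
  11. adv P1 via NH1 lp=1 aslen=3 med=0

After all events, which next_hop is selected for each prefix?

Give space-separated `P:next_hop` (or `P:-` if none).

Answer: P0:NH2 P1:NH0 P2:NH4

Derivation:
Op 1: best P0=NH3 P1=- P2=-
Op 2: best P0=- P1=- P2=-
Op 3: best P0=- P1=- P2=NH1
Op 4: best P0=NH2 P1=- P2=NH1
Op 5: best P0=NH2 P1=- P2=-
Op 6: best P0=NH2 P1=- P2=NH0
Op 7: best P0=NH2 P1=- P2=NH0
Op 8: best P0=NH2 P1=NH0 P2=NH0
Op 9: best P0=NH2 P1=NH0 P2=NH0
Op 10: best P0=NH2 P1=NH0 P2=NH4
Op 11: best P0=NH2 P1=NH0 P2=NH4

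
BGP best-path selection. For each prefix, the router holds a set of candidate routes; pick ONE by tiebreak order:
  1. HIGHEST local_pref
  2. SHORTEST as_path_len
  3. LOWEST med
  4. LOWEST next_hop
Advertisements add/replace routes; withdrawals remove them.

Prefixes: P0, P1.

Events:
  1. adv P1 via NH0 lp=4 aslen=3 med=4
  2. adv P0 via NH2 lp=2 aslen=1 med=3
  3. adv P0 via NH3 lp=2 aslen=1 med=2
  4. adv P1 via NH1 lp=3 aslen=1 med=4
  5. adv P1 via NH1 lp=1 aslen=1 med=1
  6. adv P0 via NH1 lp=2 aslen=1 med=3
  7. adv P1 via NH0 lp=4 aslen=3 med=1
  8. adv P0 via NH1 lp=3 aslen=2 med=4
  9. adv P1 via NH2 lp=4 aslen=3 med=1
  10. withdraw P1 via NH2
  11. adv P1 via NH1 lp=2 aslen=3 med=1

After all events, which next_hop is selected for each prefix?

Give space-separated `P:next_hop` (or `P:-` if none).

Answer: P0:NH1 P1:NH0

Derivation:
Op 1: best P0=- P1=NH0
Op 2: best P0=NH2 P1=NH0
Op 3: best P0=NH3 P1=NH0
Op 4: best P0=NH3 P1=NH0
Op 5: best P0=NH3 P1=NH0
Op 6: best P0=NH3 P1=NH0
Op 7: best P0=NH3 P1=NH0
Op 8: best P0=NH1 P1=NH0
Op 9: best P0=NH1 P1=NH0
Op 10: best P0=NH1 P1=NH0
Op 11: best P0=NH1 P1=NH0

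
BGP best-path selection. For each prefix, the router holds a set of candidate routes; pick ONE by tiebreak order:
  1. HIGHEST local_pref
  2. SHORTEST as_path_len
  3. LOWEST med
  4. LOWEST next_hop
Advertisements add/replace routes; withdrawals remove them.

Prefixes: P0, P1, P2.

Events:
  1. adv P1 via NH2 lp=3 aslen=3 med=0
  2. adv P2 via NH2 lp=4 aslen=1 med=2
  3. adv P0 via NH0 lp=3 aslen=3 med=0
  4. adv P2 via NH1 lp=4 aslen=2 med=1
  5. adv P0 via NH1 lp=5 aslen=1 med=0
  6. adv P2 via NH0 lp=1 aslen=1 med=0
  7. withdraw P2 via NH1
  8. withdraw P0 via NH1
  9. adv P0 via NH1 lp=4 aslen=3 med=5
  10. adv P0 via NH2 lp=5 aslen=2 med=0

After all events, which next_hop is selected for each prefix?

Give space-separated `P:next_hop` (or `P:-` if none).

Op 1: best P0=- P1=NH2 P2=-
Op 2: best P0=- P1=NH2 P2=NH2
Op 3: best P0=NH0 P1=NH2 P2=NH2
Op 4: best P0=NH0 P1=NH2 P2=NH2
Op 5: best P0=NH1 P1=NH2 P2=NH2
Op 6: best P0=NH1 P1=NH2 P2=NH2
Op 7: best P0=NH1 P1=NH2 P2=NH2
Op 8: best P0=NH0 P1=NH2 P2=NH2
Op 9: best P0=NH1 P1=NH2 P2=NH2
Op 10: best P0=NH2 P1=NH2 P2=NH2

Answer: P0:NH2 P1:NH2 P2:NH2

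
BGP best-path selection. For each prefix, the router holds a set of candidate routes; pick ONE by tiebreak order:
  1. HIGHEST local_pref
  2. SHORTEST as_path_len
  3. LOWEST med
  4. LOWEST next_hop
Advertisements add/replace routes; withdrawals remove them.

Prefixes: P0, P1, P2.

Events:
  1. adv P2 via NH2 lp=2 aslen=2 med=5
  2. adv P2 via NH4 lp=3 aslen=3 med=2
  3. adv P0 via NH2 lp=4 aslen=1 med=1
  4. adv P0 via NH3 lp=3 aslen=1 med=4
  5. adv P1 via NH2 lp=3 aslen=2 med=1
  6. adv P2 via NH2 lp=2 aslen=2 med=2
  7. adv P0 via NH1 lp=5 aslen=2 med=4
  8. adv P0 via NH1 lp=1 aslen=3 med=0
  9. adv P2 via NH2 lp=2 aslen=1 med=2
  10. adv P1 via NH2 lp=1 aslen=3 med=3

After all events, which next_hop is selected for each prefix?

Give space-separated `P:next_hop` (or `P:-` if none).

Answer: P0:NH2 P1:NH2 P2:NH4

Derivation:
Op 1: best P0=- P1=- P2=NH2
Op 2: best P0=- P1=- P2=NH4
Op 3: best P0=NH2 P1=- P2=NH4
Op 4: best P0=NH2 P1=- P2=NH4
Op 5: best P0=NH2 P1=NH2 P2=NH4
Op 6: best P0=NH2 P1=NH2 P2=NH4
Op 7: best P0=NH1 P1=NH2 P2=NH4
Op 8: best P0=NH2 P1=NH2 P2=NH4
Op 9: best P0=NH2 P1=NH2 P2=NH4
Op 10: best P0=NH2 P1=NH2 P2=NH4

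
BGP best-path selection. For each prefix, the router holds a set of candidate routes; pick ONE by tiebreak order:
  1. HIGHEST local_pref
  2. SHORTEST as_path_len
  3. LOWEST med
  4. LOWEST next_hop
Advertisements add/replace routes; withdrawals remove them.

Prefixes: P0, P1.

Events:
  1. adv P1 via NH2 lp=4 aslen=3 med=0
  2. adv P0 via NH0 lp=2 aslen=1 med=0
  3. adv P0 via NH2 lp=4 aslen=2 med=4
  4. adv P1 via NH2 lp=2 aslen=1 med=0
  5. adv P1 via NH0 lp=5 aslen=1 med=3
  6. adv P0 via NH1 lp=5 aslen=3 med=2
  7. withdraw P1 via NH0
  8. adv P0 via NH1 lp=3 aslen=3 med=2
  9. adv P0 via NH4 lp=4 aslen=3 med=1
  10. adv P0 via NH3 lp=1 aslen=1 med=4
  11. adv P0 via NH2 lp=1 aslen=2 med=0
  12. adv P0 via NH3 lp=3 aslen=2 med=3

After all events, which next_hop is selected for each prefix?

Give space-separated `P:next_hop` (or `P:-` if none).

Answer: P0:NH4 P1:NH2

Derivation:
Op 1: best P0=- P1=NH2
Op 2: best P0=NH0 P1=NH2
Op 3: best P0=NH2 P1=NH2
Op 4: best P0=NH2 P1=NH2
Op 5: best P0=NH2 P1=NH0
Op 6: best P0=NH1 P1=NH0
Op 7: best P0=NH1 P1=NH2
Op 8: best P0=NH2 P1=NH2
Op 9: best P0=NH2 P1=NH2
Op 10: best P0=NH2 P1=NH2
Op 11: best P0=NH4 P1=NH2
Op 12: best P0=NH4 P1=NH2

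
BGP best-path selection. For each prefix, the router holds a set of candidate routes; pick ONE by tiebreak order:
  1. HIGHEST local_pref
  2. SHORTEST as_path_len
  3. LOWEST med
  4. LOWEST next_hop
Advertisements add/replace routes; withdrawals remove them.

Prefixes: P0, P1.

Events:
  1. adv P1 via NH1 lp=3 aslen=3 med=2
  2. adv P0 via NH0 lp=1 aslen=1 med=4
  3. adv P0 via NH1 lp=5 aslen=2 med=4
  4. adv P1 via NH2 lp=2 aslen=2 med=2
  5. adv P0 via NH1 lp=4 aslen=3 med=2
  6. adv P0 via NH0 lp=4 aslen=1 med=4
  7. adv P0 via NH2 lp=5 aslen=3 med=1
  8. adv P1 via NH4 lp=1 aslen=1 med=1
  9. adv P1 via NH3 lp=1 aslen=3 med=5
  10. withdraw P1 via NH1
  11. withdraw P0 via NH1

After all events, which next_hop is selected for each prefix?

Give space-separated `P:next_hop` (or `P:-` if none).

Op 1: best P0=- P1=NH1
Op 2: best P0=NH0 P1=NH1
Op 3: best P0=NH1 P1=NH1
Op 4: best P0=NH1 P1=NH1
Op 5: best P0=NH1 P1=NH1
Op 6: best P0=NH0 P1=NH1
Op 7: best P0=NH2 P1=NH1
Op 8: best P0=NH2 P1=NH1
Op 9: best P0=NH2 P1=NH1
Op 10: best P0=NH2 P1=NH2
Op 11: best P0=NH2 P1=NH2

Answer: P0:NH2 P1:NH2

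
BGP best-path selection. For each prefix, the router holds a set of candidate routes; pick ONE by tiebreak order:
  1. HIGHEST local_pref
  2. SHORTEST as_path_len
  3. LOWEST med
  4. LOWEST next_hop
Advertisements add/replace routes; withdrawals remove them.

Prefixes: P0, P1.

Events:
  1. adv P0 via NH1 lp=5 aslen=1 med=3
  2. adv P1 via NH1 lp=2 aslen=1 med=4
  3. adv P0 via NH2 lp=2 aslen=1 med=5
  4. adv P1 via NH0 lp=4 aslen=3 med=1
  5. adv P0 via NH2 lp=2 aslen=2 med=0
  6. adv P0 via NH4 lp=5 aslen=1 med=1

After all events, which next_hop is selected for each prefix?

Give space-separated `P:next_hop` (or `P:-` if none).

Answer: P0:NH4 P1:NH0

Derivation:
Op 1: best P0=NH1 P1=-
Op 2: best P0=NH1 P1=NH1
Op 3: best P0=NH1 P1=NH1
Op 4: best P0=NH1 P1=NH0
Op 5: best P0=NH1 P1=NH0
Op 6: best P0=NH4 P1=NH0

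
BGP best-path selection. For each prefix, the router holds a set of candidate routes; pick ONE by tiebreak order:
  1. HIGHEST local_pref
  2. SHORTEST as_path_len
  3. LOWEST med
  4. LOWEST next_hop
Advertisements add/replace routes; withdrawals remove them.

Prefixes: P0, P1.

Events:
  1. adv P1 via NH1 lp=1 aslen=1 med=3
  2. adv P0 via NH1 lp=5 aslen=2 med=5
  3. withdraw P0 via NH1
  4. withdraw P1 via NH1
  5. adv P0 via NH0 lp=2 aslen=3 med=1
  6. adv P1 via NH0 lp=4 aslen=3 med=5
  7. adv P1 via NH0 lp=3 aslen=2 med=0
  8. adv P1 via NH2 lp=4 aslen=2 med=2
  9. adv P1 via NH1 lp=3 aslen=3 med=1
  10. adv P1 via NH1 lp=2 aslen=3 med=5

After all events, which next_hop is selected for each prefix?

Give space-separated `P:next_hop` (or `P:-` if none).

Answer: P0:NH0 P1:NH2

Derivation:
Op 1: best P0=- P1=NH1
Op 2: best P0=NH1 P1=NH1
Op 3: best P0=- P1=NH1
Op 4: best P0=- P1=-
Op 5: best P0=NH0 P1=-
Op 6: best P0=NH0 P1=NH0
Op 7: best P0=NH0 P1=NH0
Op 8: best P0=NH0 P1=NH2
Op 9: best P0=NH0 P1=NH2
Op 10: best P0=NH0 P1=NH2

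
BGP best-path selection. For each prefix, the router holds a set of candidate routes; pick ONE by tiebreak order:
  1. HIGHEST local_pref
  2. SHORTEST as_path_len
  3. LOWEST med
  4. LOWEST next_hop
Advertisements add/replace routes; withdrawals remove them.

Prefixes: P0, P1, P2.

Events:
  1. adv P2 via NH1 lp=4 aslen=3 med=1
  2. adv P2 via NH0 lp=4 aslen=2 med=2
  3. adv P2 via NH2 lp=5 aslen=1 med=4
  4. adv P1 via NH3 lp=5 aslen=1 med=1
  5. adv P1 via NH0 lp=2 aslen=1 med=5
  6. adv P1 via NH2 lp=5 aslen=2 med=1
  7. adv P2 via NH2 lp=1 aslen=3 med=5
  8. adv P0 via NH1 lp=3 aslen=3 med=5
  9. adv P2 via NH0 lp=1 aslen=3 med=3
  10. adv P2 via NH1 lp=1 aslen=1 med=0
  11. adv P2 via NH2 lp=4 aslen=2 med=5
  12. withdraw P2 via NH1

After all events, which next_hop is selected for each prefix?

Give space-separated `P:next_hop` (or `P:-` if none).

Answer: P0:NH1 P1:NH3 P2:NH2

Derivation:
Op 1: best P0=- P1=- P2=NH1
Op 2: best P0=- P1=- P2=NH0
Op 3: best P0=- P1=- P2=NH2
Op 4: best P0=- P1=NH3 P2=NH2
Op 5: best P0=- P1=NH3 P2=NH2
Op 6: best P0=- P1=NH3 P2=NH2
Op 7: best P0=- P1=NH3 P2=NH0
Op 8: best P0=NH1 P1=NH3 P2=NH0
Op 9: best P0=NH1 P1=NH3 P2=NH1
Op 10: best P0=NH1 P1=NH3 P2=NH1
Op 11: best P0=NH1 P1=NH3 P2=NH2
Op 12: best P0=NH1 P1=NH3 P2=NH2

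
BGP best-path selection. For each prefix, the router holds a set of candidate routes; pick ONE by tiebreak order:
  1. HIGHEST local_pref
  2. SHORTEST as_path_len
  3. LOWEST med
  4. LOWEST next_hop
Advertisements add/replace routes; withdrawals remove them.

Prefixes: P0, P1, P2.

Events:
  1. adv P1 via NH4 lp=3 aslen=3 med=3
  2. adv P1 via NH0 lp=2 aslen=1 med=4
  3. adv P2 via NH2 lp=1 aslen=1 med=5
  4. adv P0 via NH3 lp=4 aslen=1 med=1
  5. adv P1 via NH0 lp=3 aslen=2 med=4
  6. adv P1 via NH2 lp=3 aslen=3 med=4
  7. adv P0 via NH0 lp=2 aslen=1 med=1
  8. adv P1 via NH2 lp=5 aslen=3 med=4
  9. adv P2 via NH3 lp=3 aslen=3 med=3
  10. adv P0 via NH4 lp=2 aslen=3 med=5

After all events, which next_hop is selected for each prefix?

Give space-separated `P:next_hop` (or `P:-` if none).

Op 1: best P0=- P1=NH4 P2=-
Op 2: best P0=- P1=NH4 P2=-
Op 3: best P0=- P1=NH4 P2=NH2
Op 4: best P0=NH3 P1=NH4 P2=NH2
Op 5: best P0=NH3 P1=NH0 P2=NH2
Op 6: best P0=NH3 P1=NH0 P2=NH2
Op 7: best P0=NH3 P1=NH0 P2=NH2
Op 8: best P0=NH3 P1=NH2 P2=NH2
Op 9: best P0=NH3 P1=NH2 P2=NH3
Op 10: best P0=NH3 P1=NH2 P2=NH3

Answer: P0:NH3 P1:NH2 P2:NH3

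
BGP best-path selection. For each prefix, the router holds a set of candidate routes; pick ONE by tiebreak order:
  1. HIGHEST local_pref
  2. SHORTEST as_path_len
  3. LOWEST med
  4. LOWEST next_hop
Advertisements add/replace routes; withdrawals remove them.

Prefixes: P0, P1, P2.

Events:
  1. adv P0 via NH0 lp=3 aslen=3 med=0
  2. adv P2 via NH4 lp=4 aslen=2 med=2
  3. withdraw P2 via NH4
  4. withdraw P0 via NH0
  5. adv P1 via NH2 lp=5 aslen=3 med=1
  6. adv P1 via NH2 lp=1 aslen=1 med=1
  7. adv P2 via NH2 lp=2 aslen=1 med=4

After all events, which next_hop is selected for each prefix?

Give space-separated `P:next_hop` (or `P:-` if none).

Answer: P0:- P1:NH2 P2:NH2

Derivation:
Op 1: best P0=NH0 P1=- P2=-
Op 2: best P0=NH0 P1=- P2=NH4
Op 3: best P0=NH0 P1=- P2=-
Op 4: best P0=- P1=- P2=-
Op 5: best P0=- P1=NH2 P2=-
Op 6: best P0=- P1=NH2 P2=-
Op 7: best P0=- P1=NH2 P2=NH2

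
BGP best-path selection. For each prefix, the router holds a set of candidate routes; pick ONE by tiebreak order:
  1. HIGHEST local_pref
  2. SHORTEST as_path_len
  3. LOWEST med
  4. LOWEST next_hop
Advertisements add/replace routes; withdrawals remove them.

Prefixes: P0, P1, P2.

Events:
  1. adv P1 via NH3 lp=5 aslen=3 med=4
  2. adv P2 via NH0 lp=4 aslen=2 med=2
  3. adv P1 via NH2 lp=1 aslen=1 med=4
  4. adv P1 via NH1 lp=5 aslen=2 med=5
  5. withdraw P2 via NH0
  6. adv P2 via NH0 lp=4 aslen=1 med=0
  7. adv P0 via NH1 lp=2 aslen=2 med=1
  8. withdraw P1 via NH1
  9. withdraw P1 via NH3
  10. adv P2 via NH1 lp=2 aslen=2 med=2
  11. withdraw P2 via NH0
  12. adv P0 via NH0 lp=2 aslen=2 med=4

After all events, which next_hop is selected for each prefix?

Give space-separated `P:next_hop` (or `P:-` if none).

Op 1: best P0=- P1=NH3 P2=-
Op 2: best P0=- P1=NH3 P2=NH0
Op 3: best P0=- P1=NH3 P2=NH0
Op 4: best P0=- P1=NH1 P2=NH0
Op 5: best P0=- P1=NH1 P2=-
Op 6: best P0=- P1=NH1 P2=NH0
Op 7: best P0=NH1 P1=NH1 P2=NH0
Op 8: best P0=NH1 P1=NH3 P2=NH0
Op 9: best P0=NH1 P1=NH2 P2=NH0
Op 10: best P0=NH1 P1=NH2 P2=NH0
Op 11: best P0=NH1 P1=NH2 P2=NH1
Op 12: best P0=NH1 P1=NH2 P2=NH1

Answer: P0:NH1 P1:NH2 P2:NH1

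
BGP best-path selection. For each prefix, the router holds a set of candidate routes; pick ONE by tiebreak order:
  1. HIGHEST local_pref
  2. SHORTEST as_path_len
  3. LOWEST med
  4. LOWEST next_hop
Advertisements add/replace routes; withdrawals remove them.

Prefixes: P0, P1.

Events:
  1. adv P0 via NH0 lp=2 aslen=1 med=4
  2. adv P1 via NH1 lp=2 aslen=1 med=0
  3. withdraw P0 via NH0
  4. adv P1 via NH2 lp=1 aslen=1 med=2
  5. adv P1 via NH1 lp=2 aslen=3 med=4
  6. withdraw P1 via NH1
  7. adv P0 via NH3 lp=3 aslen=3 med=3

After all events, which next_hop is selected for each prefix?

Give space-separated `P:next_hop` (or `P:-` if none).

Answer: P0:NH3 P1:NH2

Derivation:
Op 1: best P0=NH0 P1=-
Op 2: best P0=NH0 P1=NH1
Op 3: best P0=- P1=NH1
Op 4: best P0=- P1=NH1
Op 5: best P0=- P1=NH1
Op 6: best P0=- P1=NH2
Op 7: best P0=NH3 P1=NH2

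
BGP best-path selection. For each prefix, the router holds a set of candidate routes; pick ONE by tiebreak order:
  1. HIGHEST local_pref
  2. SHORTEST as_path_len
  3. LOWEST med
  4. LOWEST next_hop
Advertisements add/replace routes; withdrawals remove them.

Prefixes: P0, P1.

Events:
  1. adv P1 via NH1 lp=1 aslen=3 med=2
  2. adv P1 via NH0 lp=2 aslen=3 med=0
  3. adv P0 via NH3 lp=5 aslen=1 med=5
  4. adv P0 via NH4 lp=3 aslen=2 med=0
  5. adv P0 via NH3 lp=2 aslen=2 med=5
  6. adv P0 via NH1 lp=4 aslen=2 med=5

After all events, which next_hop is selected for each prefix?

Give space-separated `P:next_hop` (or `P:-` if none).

Op 1: best P0=- P1=NH1
Op 2: best P0=- P1=NH0
Op 3: best P0=NH3 P1=NH0
Op 4: best P0=NH3 P1=NH0
Op 5: best P0=NH4 P1=NH0
Op 6: best P0=NH1 P1=NH0

Answer: P0:NH1 P1:NH0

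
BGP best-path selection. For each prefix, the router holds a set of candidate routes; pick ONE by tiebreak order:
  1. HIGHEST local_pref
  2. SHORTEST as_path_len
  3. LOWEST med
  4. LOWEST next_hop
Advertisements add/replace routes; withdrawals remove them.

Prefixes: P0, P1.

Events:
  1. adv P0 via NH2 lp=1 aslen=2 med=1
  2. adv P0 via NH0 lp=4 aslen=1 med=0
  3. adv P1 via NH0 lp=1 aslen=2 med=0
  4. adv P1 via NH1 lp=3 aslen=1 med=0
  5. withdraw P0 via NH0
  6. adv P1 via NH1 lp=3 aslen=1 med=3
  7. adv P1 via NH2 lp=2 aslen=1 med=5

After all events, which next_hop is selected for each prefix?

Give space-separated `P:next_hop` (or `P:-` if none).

Answer: P0:NH2 P1:NH1

Derivation:
Op 1: best P0=NH2 P1=-
Op 2: best P0=NH0 P1=-
Op 3: best P0=NH0 P1=NH0
Op 4: best P0=NH0 P1=NH1
Op 5: best P0=NH2 P1=NH1
Op 6: best P0=NH2 P1=NH1
Op 7: best P0=NH2 P1=NH1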